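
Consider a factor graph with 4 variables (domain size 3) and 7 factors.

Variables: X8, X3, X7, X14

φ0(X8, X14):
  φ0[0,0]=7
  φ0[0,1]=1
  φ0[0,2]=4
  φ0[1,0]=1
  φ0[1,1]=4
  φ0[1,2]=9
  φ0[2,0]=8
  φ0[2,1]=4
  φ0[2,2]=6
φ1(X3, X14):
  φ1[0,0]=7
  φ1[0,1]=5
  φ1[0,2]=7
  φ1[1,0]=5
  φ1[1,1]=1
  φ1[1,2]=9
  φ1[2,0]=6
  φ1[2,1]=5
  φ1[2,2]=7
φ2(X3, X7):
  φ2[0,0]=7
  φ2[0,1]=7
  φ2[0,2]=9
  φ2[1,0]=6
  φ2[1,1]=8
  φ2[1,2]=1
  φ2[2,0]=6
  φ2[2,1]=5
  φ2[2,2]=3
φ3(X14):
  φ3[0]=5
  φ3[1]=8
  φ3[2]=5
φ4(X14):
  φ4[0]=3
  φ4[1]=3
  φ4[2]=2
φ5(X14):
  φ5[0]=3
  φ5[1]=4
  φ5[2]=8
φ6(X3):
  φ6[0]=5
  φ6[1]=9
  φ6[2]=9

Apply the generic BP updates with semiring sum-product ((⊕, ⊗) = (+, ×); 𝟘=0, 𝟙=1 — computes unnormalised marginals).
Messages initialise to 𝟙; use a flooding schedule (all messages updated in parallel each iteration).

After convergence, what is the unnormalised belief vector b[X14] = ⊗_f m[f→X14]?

init: all messages = 𝟙 over 3 values
r1 m[φ0→X8] = [12, 14, 18]
r1 m[φ0→X14] = [16, 9, 19]
r1 m[φ1→X3] = [19, 15, 18]
r1 m[φ1→X14] = [18, 11, 23]
r1 m[φ2→X3] = [23, 15, 14]
r1 m[φ2→X7] = [19, 20, 13]
r1 m[φ3→X14] = [5, 8, 5]
r1 m[φ4→X14] = [3, 3, 2]
r1 m[φ5→X14] = [3, 4, 8]
r1 m[φ6→X3] = [5, 9, 9]
r1 m[X8→φ0] = [1, 1, 1]
r1 m[X3→φ1] = [1, 1, 1]
r1 m[X3→φ2] = [1, 1, 1]
r1 m[X3→φ6] = [1, 1, 1]
r1 m[X7→φ2] = [1, 1, 1]
r1 m[X14→φ0] = [1, 1, 1]
r1 m[X14→φ1] = [1, 1, 1]
r1 m[X14→φ3] = [1, 1, 1]
r1 m[X14→φ4] = [1, 1, 1]
r1 m[X14→φ5] = [1, 1, 1]
r2 m[φ0→X8] = [12, 14, 18]
r2 m[φ0→X14] = [16, 9, 19]
r2 m[φ1→X3] = [19, 15, 18]
r2 m[φ1→X14] = [18, 11, 23]
r2 m[φ2→X3] = [23, 15, 14]
r2 m[φ2→X7] = [19, 20, 13]
r2 m[φ3→X14] = [5, 8, 5]
r2 m[φ4→X14] = [3, 3, 2]
r2 m[φ5→X14] = [3, 4, 8]
r2 m[φ6→X3] = [5, 9, 9]
r2 m[X8→φ0] = [1, 1, 1]
r2 m[X3→φ1] = [115, 135, 126]
r2 m[X3→φ2] = [95, 135, 162]
r2 m[X3→φ6] = [437, 225, 252]
r2 m[X7→φ2] = [1, 1, 1]
r2 m[X14→φ0] = [810, 1056, 1840]
r2 m[X14→φ1] = [720, 864, 1520]
r2 m[X14→φ3] = [2592, 1188, 6992]
r2 m[X14→φ4] = [4320, 3168, 17480]
r2 m[X14→φ5] = [4320, 2376, 4370]
r3 m[φ0→X8] = [14086, 21594, 21744]
r3 m[φ0→X14] = [16, 9, 19]
r3 m[φ1→X3] = [20000, 18144, 19280]
r3 m[φ1→X14] = [2236, 1340, 2902]
r3 m[φ2→X3] = [23, 15, 14]
r3 m[φ2→X7] = [2447, 2555, 1476]
r3 m[φ3→X14] = [5, 8, 5]
r3 m[φ4→X14] = [3, 3, 2]
r3 m[φ5→X14] = [3, 4, 8]
r3 m[φ6→X3] = [5, 9, 9]
r3 m[X8→φ0] = [1, 1, 1]
r3 m[X3→φ1] = [115, 135, 126]
r3 m[X3→φ2] = [95, 135, 162]
r3 m[X3→φ6] = [437, 225, 252]
r3 m[X7→φ2] = [1, 1, 1]
r3 m[X14→φ0] = [810, 1056, 1840]
r3 m[X14→φ1] = [720, 864, 1520]
r3 m[X14→φ3] = [2592, 1188, 6992]
r3 m[X14→φ4] = [4320, 3168, 17480]
r3 m[X14→φ5] = [4320, 2376, 4370]
r4 m[φ0→X8] = [14086, 21594, 21744]
r4 m[φ0→X14] = [16, 9, 19]
r4 m[φ1→X3] = [20000, 18144, 19280]
r4 m[φ1→X14] = [2236, 1340, 2902]
r4 m[φ2→X3] = [23, 15, 14]
r4 m[φ2→X7] = [2447, 2555, 1476]
r4 m[φ3→X14] = [5, 8, 5]
r4 m[φ4→X14] = [3, 3, 2]
r4 m[φ5→X14] = [3, 4, 8]
r4 m[φ6→X3] = [5, 9, 9]
r4 m[X8→φ0] = [1, 1, 1]
r4 m[X3→φ1] = [115, 135, 126]
r4 m[X3→φ2] = [100000, 163296, 173520]
r4 m[X3→φ6] = [460000, 272160, 269920]
r4 m[X7→φ2] = [1, 1, 1]
r4 m[X14→φ0] = [100620, 128640, 232160]
r4 m[X14→φ1] = [720, 864, 1520]
r4 m[X14→φ3] = [321984, 144720, 882208]
r4 m[X14→φ4] = [536640, 385920, 2205520]
r4 m[X14→φ5] = [536640, 289440, 551380]
r5 m[φ0→X8] = [1761620, 2704620, 2712480]
r5 m[φ0→X14] = [16, 9, 19]
r5 m[φ1→X3] = [20000, 18144, 19280]
r5 m[φ1→X14] = [2236, 1340, 2902]
r5 m[φ2→X3] = [23, 15, 14]
r5 m[φ2→X7] = [2720896, 2873968, 1583856]
r5 m[φ3→X14] = [5, 8, 5]
r5 m[φ4→X14] = [3, 3, 2]
r5 m[φ5→X14] = [3, 4, 8]
r5 m[φ6→X3] = [5, 9, 9]
r5 m[X8→φ0] = [1, 1, 1]
r5 m[X3→φ1] = [115, 135, 126]
r5 m[X3→φ2] = [100000, 163296, 173520]
r5 m[X3→φ6] = [460000, 272160, 269920]
r5 m[X7→φ2] = [1, 1, 1]
r5 m[X14→φ0] = [100620, 128640, 232160]
r5 m[X14→φ1] = [720, 864, 1520]
r5 m[X14→φ3] = [321984, 144720, 882208]
r5 m[X14→φ4] = [536640, 385920, 2205520]
r5 m[X14→φ5] = [536640, 289440, 551380]
r6 m[φ0→X8] = [1761620, 2704620, 2712480]
r6 m[φ0→X14] = [16, 9, 19]
r6 m[φ1→X3] = [20000, 18144, 19280]
r6 m[φ1→X14] = [2236, 1340, 2902]
r6 m[φ2→X3] = [23, 15, 14]
r6 m[φ2→X7] = [2720896, 2873968, 1583856]
r6 m[φ3→X14] = [5, 8, 5]
r6 m[φ4→X14] = [3, 3, 2]
r6 m[φ5→X14] = [3, 4, 8]
r6 m[φ6→X3] = [5, 9, 9]
r6 m[X8→φ0] = [1, 1, 1]
r6 m[X3→φ1] = [115, 135, 126]
r6 m[X3→φ2] = [100000, 163296, 173520]
r6 m[X3→φ6] = [460000, 272160, 269920]
r6 m[X7→φ2] = [1, 1, 1]
r6 m[X14→φ0] = [100620, 128640, 232160]
r6 m[X14→φ1] = [720, 864, 1520]
r6 m[X14→φ3] = [321984, 144720, 882208]
r6 m[X14→φ4] = [536640, 385920, 2205520]
r6 m[X14→φ5] = [536640, 289440, 551380]
fixed point reached at round 6
b[X14] = ⊗ incoming = [1609920, 1157760, 4411040]

b[X14] = [1609920, 1157760, 4411040]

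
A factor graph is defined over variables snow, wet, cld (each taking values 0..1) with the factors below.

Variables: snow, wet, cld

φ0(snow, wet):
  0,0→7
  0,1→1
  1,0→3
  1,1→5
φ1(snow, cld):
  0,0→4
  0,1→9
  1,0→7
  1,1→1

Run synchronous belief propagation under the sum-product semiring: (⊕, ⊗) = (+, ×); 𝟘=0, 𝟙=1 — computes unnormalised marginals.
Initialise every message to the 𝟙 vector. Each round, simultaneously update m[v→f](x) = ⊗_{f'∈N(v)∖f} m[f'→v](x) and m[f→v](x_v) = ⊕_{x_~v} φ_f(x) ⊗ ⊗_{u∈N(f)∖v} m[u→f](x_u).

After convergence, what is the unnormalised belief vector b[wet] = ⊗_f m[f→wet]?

init: all messages = 𝟙 over 2 values
r1 m[φ0→snow] = [8, 8]
r1 m[φ0→wet] = [10, 6]
r1 m[φ1→snow] = [13, 8]
r1 m[φ1→cld] = [11, 10]
r1 m[snow→φ0] = [1, 1]
r1 m[snow→φ1] = [1, 1]
r1 m[wet→φ0] = [1, 1]
r1 m[cld→φ1] = [1, 1]
r2 m[φ0→snow] = [8, 8]
r2 m[φ0→wet] = [10, 6]
r2 m[φ1→snow] = [13, 8]
r2 m[φ1→cld] = [11, 10]
r2 m[snow→φ0] = [13, 8]
r2 m[snow→φ1] = [8, 8]
r2 m[wet→φ0] = [1, 1]
r2 m[cld→φ1] = [1, 1]
r3 m[φ0→snow] = [8, 8]
r3 m[φ0→wet] = [115, 53]
r3 m[φ1→snow] = [13, 8]
r3 m[φ1→cld] = [88, 80]
r3 m[snow→φ0] = [13, 8]
r3 m[snow→φ1] = [8, 8]
r3 m[wet→φ0] = [1, 1]
r3 m[cld→φ1] = [1, 1]
r4 m[φ0→snow] = [8, 8]
r4 m[φ0→wet] = [115, 53]
r4 m[φ1→snow] = [13, 8]
r4 m[φ1→cld] = [88, 80]
r4 m[snow→φ0] = [13, 8]
r4 m[snow→φ1] = [8, 8]
r4 m[wet→φ0] = [1, 1]
r4 m[cld→φ1] = [1, 1]
fixed point reached at round 4
b[wet] = ⊗ incoming = [115, 53]

b[wet] = [115, 53]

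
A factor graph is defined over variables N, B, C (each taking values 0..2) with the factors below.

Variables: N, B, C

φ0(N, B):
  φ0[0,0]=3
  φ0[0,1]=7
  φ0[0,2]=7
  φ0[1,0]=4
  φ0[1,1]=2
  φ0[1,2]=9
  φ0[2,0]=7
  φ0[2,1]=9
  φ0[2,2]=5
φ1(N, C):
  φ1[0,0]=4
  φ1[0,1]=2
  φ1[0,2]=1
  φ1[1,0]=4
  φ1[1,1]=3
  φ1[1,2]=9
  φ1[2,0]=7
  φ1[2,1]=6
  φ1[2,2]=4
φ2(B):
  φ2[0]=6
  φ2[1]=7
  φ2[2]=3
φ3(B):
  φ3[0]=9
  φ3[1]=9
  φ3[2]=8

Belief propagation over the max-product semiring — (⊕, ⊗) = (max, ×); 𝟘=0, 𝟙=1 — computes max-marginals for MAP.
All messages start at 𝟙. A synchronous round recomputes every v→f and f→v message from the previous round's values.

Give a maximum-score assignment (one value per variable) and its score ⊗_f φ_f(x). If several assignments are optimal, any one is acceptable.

assignment: (N=2, B=1, C=0); score = 3969

init: all messages = 𝟙 over 3 values
r1 m[φ0→N] = [7, 9, 9]
r1 m[φ0→B] = [7, 9, 9]
r1 m[φ1→N] = [4, 9, 7]
r1 m[φ1→C] = [7, 6, 9]
r1 m[φ2→B] = [6, 7, 3]
r1 m[φ3→B] = [9, 9, 8]
r1 m[N→φ0] = [1, 1, 1]
r1 m[N→φ1] = [1, 1, 1]
r1 m[B→φ0] = [1, 1, 1]
r1 m[B→φ2] = [1, 1, 1]
r1 m[B→φ3] = [1, 1, 1]
r1 m[C→φ1] = [1, 1, 1]
r2 m[φ0→N] = [7, 9, 9]
r2 m[φ0→B] = [7, 9, 9]
r2 m[φ1→N] = [4, 9, 7]
r2 m[φ1→C] = [7, 6, 9]
r2 m[φ2→B] = [6, 7, 3]
r2 m[φ3→B] = [9, 9, 8]
r2 m[N→φ0] = [4, 9, 7]
r2 m[N→φ1] = [7, 9, 9]
r2 m[B→φ0] = [54, 63, 24]
r2 m[B→φ2] = [63, 81, 72]
r2 m[B→φ3] = [42, 63, 27]
r2 m[C→φ1] = [1, 1, 1]
r3 m[φ0→N] = [441, 216, 567]
r3 m[φ0→B] = [49, 63, 81]
r3 m[φ1→N] = [4, 9, 7]
r3 m[φ1→C] = [63, 54, 81]
r3 m[φ2→B] = [6, 7, 3]
r3 m[φ3→B] = [9, 9, 8]
r3 m[N→φ0] = [4, 9, 7]
r3 m[N→φ1] = [7, 9, 9]
r3 m[B→φ0] = [54, 63, 24]
r3 m[B→φ2] = [63, 81, 72]
r3 m[B→φ3] = [42, 63, 27]
r3 m[C→φ1] = [1, 1, 1]
r4 m[φ0→N] = [441, 216, 567]
r4 m[φ0→B] = [49, 63, 81]
r4 m[φ1→N] = [4, 9, 7]
r4 m[φ1→C] = [63, 54, 81]
r4 m[φ2→B] = [6, 7, 3]
r4 m[φ3→B] = [9, 9, 8]
r4 m[N→φ0] = [4, 9, 7]
r4 m[N→φ1] = [441, 216, 567]
r4 m[B→φ0] = [54, 63, 24]
r4 m[B→φ2] = [441, 567, 648]
r4 m[B→φ3] = [294, 441, 243]
r4 m[C→φ1] = [1, 1, 1]
r5 m[φ0→N] = [441, 216, 567]
r5 m[φ0→B] = [49, 63, 81]
r5 m[φ1→N] = [4, 9, 7]
r5 m[φ1→C] = [3969, 3402, 2268]
r5 m[φ2→B] = [6, 7, 3]
r5 m[φ3→B] = [9, 9, 8]
r5 m[N→φ0] = [4, 9, 7]
r5 m[N→φ1] = [441, 216, 567]
r5 m[B→φ0] = [54, 63, 24]
r5 m[B→φ2] = [441, 567, 648]
r5 m[B→φ3] = [294, 441, 243]
r5 m[C→φ1] = [1, 1, 1]
r6 m[φ0→N] = [441, 216, 567]
r6 m[φ0→B] = [49, 63, 81]
r6 m[φ1→N] = [4, 9, 7]
r6 m[φ1→C] = [3969, 3402, 2268]
r6 m[φ2→B] = [6, 7, 3]
r6 m[φ3→B] = [9, 9, 8]
r6 m[N→φ0] = [4, 9, 7]
r6 m[N→φ1] = [441, 216, 567]
r6 m[B→φ0] = [54, 63, 24]
r6 m[B→φ2] = [441, 567, 648]
r6 m[B→φ3] = [294, 441, 243]
r6 m[C→φ1] = [1, 1, 1]
fixed point reached at round 6
traceback from N: (N=2, B=1, C=0), score=3969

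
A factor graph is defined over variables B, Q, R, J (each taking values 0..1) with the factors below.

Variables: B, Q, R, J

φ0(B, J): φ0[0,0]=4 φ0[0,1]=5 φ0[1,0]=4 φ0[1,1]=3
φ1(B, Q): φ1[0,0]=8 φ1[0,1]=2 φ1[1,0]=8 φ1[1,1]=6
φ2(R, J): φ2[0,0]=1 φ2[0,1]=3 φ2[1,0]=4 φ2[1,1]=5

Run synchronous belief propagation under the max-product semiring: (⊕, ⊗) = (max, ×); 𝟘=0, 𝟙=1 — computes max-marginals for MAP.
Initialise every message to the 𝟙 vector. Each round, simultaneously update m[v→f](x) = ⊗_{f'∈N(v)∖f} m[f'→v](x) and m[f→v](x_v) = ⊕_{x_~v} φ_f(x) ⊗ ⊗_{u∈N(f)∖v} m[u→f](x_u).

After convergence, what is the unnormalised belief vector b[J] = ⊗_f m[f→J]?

init: all messages = 𝟙 over 2 values
r1 m[φ0→B] = [5, 4]
r1 m[φ0→J] = [4, 5]
r1 m[φ1→B] = [8, 8]
r1 m[φ1→Q] = [8, 6]
r1 m[φ2→R] = [3, 5]
r1 m[φ2→J] = [4, 5]
r1 m[B→φ0] = [1, 1]
r1 m[B→φ1] = [1, 1]
r1 m[Q→φ1] = [1, 1]
r1 m[R→φ2] = [1, 1]
r1 m[J→φ0] = [1, 1]
r1 m[J→φ2] = [1, 1]
r2 m[φ0→B] = [5, 4]
r2 m[φ0→J] = [4, 5]
r2 m[φ1→B] = [8, 8]
r2 m[φ1→Q] = [8, 6]
r2 m[φ2→R] = [3, 5]
r2 m[φ2→J] = [4, 5]
r2 m[B→φ0] = [8, 8]
r2 m[B→φ1] = [5, 4]
r2 m[Q→φ1] = [1, 1]
r2 m[R→φ2] = [1, 1]
r2 m[J→φ0] = [4, 5]
r2 m[J→φ2] = [4, 5]
r3 m[φ0→B] = [25, 16]
r3 m[φ0→J] = [32, 40]
r3 m[φ1→B] = [8, 8]
r3 m[φ1→Q] = [40, 24]
r3 m[φ2→R] = [15, 25]
r3 m[φ2→J] = [4, 5]
r3 m[B→φ0] = [8, 8]
r3 m[B→φ1] = [5, 4]
r3 m[Q→φ1] = [1, 1]
r3 m[R→φ2] = [1, 1]
r3 m[J→φ0] = [4, 5]
r3 m[J→φ2] = [4, 5]
r4 m[φ0→B] = [25, 16]
r4 m[φ0→J] = [32, 40]
r4 m[φ1→B] = [8, 8]
r4 m[φ1→Q] = [40, 24]
r4 m[φ2→R] = [15, 25]
r4 m[φ2→J] = [4, 5]
r4 m[B→φ0] = [8, 8]
r4 m[B→φ1] = [25, 16]
r4 m[Q→φ1] = [1, 1]
r4 m[R→φ2] = [1, 1]
r4 m[J→φ0] = [4, 5]
r4 m[J→φ2] = [32, 40]
r5 m[φ0→B] = [25, 16]
r5 m[φ0→J] = [32, 40]
r5 m[φ1→B] = [8, 8]
r5 m[φ1→Q] = [200, 96]
r5 m[φ2→R] = [120, 200]
r5 m[φ2→J] = [4, 5]
r5 m[B→φ0] = [8, 8]
r5 m[B→φ1] = [25, 16]
r5 m[Q→φ1] = [1, 1]
r5 m[R→φ2] = [1, 1]
r5 m[J→φ0] = [4, 5]
r5 m[J→φ2] = [32, 40]
r6 m[φ0→B] = [25, 16]
r6 m[φ0→J] = [32, 40]
r6 m[φ1→B] = [8, 8]
r6 m[φ1→Q] = [200, 96]
r6 m[φ2→R] = [120, 200]
r6 m[φ2→J] = [4, 5]
r6 m[B→φ0] = [8, 8]
r6 m[B→φ1] = [25, 16]
r6 m[Q→φ1] = [1, 1]
r6 m[R→φ2] = [1, 1]
r6 m[J→φ0] = [4, 5]
r6 m[J→φ2] = [32, 40]
fixed point reached at round 6
b[J] = ⊗ incoming = [128, 200]

b[J] = [128, 200]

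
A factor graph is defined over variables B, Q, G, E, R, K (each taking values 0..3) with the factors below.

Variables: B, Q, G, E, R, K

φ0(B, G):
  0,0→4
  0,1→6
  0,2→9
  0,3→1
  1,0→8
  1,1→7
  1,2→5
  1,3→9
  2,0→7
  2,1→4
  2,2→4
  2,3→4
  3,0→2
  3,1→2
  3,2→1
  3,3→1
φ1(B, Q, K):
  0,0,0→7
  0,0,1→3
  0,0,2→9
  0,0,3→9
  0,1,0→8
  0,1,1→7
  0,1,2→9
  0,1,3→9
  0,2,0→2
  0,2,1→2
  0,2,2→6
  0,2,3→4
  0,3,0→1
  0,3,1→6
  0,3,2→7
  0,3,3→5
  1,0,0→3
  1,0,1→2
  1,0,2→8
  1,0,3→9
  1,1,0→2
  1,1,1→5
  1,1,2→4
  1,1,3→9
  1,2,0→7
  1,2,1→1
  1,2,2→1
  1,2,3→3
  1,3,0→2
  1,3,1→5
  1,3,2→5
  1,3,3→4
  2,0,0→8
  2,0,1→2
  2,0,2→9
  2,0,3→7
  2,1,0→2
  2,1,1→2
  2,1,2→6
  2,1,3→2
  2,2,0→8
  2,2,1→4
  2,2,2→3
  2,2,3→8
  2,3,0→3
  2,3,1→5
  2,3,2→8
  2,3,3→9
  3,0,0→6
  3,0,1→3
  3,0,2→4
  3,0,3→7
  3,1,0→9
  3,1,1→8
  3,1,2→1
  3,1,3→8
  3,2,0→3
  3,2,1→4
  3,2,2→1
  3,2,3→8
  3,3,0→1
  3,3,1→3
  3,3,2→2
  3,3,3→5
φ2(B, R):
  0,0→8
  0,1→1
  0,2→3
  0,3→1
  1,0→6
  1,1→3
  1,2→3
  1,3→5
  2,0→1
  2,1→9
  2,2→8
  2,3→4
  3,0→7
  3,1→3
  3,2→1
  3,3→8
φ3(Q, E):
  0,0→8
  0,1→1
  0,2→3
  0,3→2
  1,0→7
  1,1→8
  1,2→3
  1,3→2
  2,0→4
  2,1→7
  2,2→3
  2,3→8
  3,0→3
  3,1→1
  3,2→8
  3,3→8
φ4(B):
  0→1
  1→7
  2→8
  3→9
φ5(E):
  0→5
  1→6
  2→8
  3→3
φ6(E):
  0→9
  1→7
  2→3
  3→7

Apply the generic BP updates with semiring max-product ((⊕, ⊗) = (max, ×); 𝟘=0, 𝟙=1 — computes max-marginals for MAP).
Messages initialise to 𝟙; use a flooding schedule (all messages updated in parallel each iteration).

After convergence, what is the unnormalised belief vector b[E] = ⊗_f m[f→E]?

init: all messages = 𝟙 over 4 values
r1 m[φ0→B] = [9, 9, 7, 2]
r1 m[φ0→G] = [8, 7, 9, 9]
r1 m[φ1→B] = [9, 9, 9, 9]
r1 m[φ1→Q] = [9, 9, 8, 9]
r1 m[φ1→K] = [9, 8, 9, 9]
r1 m[φ2→B] = [8, 6, 9, 8]
r1 m[φ2→R] = [8, 9, 8, 8]
r1 m[φ3→Q] = [8, 8, 8, 8]
r1 m[φ3→E] = [8, 8, 8, 8]
r1 m[φ4→B] = [1, 7, 8, 9]
r1 m[φ5→E] = [5, 6, 8, 3]
r1 m[φ6→E] = [9, 7, 3, 7]
r1 m[B→φ0] = [1, 1, 1, 1]
r1 m[B→φ1] = [1, 1, 1, 1]
r1 m[B→φ2] = [1, 1, 1, 1]
r1 m[B→φ4] = [1, 1, 1, 1]
r1 m[Q→φ1] = [1, 1, 1, 1]
r1 m[Q→φ3] = [1, 1, 1, 1]
r1 m[G→φ0] = [1, 1, 1, 1]
r1 m[E→φ3] = [1, 1, 1, 1]
r1 m[E→φ5] = [1, 1, 1, 1]
r1 m[E→φ6] = [1, 1, 1, 1]
r1 m[R→φ2] = [1, 1, 1, 1]
r1 m[K→φ1] = [1, 1, 1, 1]
r2 m[φ0→B] = [9, 9, 7, 2]
r2 m[φ0→G] = [8, 7, 9, 9]
r2 m[φ1→B] = [9, 9, 9, 9]
r2 m[φ1→Q] = [9, 9, 8, 9]
r2 m[φ1→K] = [9, 8, 9, 9]
r2 m[φ2→B] = [8, 6, 9, 8]
r2 m[φ2→R] = [8, 9, 8, 8]
r2 m[φ3→Q] = [8, 8, 8, 8]
r2 m[φ3→E] = [8, 8, 8, 8]
r2 m[φ4→B] = [1, 7, 8, 9]
r2 m[φ5→E] = [5, 6, 8, 3]
r2 m[φ6→E] = [9, 7, 3, 7]
r2 m[B→φ0] = [72, 378, 648, 648]
r2 m[B→φ1] = [72, 378, 504, 144]
r2 m[B→φ2] = [81, 567, 504, 162]
r2 m[B→φ4] = [648, 486, 567, 144]
r2 m[Q→φ1] = [8, 8, 8, 8]
r2 m[Q→φ3] = [9, 9, 8, 9]
r2 m[G→φ0] = [1, 1, 1, 1]
r2 m[E→φ3] = [45, 42, 24, 21]
r2 m[E→φ5] = [72, 56, 24, 56]
r2 m[E→φ6] = [40, 48, 64, 24]
r2 m[R→φ2] = [1, 1, 1, 1]
r2 m[K→φ1] = [1, 1, 1, 1]
r3 m[φ0→B] = [9, 9, 7, 2]
r3 m[φ0→G] = [4536, 2646, 2592, 3402]
r3 m[φ1→B] = [72, 72, 72, 72]
r3 m[φ1→Q] = [4536, 3402, 4032, 4536]
r3 m[φ1→K] = [32256, 20160, 36288, 36288]
r3 m[φ2→B] = [8, 6, 9, 8]
r3 m[φ2→R] = [3402, 4536, 4032, 2835]
r3 m[φ3→Q] = [360, 336, 294, 192]
r3 m[φ3→E] = [72, 72, 72, 72]
r3 m[φ4→B] = [1, 7, 8, 9]
r3 m[φ5→E] = [5, 6, 8, 3]
r3 m[φ6→E] = [9, 7, 3, 7]
r3 m[B→φ0] = [72, 378, 648, 648]
r3 m[B→φ1] = [72, 378, 504, 144]
r3 m[B→φ2] = [81, 567, 504, 162]
r3 m[B→φ4] = [648, 486, 567, 144]
r3 m[Q→φ1] = [8, 8, 8, 8]
r3 m[Q→φ3] = [9, 9, 8, 9]
r3 m[G→φ0] = [1, 1, 1, 1]
r3 m[E→φ3] = [45, 42, 24, 21]
r3 m[E→φ5] = [72, 56, 24, 56]
r3 m[E→φ6] = [40, 48, 64, 24]
r3 m[R→φ2] = [1, 1, 1, 1]
r3 m[K→φ1] = [1, 1, 1, 1]
r4 m[φ0→B] = [9, 9, 7, 2]
r4 m[φ0→G] = [4536, 2646, 2592, 3402]
r4 m[φ1→B] = [72, 72, 72, 72]
r4 m[φ1→Q] = [4536, 3402, 4032, 4536]
r4 m[φ1→K] = [32256, 20160, 36288, 36288]
r4 m[φ2→B] = [8, 6, 9, 8]
r4 m[φ2→R] = [3402, 4536, 4032, 2835]
r4 m[φ3→Q] = [360, 336, 294, 192]
r4 m[φ3→E] = [72, 72, 72, 72]
r4 m[φ4→B] = [1, 7, 8, 9]
r4 m[φ5→E] = [5, 6, 8, 3]
r4 m[φ6→E] = [9, 7, 3, 7]
r4 m[B→φ0] = [576, 3024, 5184, 5184]
r4 m[B→φ1] = [72, 378, 504, 144]
r4 m[B→φ2] = [648, 4536, 4032, 1296]
r4 m[B→φ4] = [5184, 3888, 4536, 1152]
r4 m[Q→φ1] = [360, 336, 294, 192]
r4 m[Q→φ3] = [4536, 3402, 4032, 4536]
r4 m[G→φ0] = [1, 1, 1, 1]
r4 m[E→φ3] = [45, 42, 24, 21]
r4 m[E→φ5] = [648, 504, 216, 504]
r4 m[E→φ6] = [360, 432, 576, 216]
r4 m[R→φ2] = [1, 1, 1, 1]
r4 m[K→φ1] = [1, 1, 1, 1]
r5 m[φ0→B] = [9, 9, 7, 2]
r5 m[φ0→G] = [36288, 21168, 20736, 27216]
r5 m[φ1→B] = [3240, 3240, 3240, 3024]
r5 m[φ1→Q] = [4536, 3402, 4032, 4536]
r5 m[φ1→K] = [1451520, 635040, 1632960, 1270080]
r5 m[φ2→B] = [8, 6, 9, 8]
r5 m[φ2→R] = [27216, 36288, 32256, 22680]
r5 m[φ3→Q] = [360, 336, 294, 192]
r5 m[φ3→E] = [36288, 28224, 36288, 36288]
r5 m[φ4→B] = [1, 7, 8, 9]
r5 m[φ5→E] = [5, 6, 8, 3]
r5 m[φ6→E] = [9, 7, 3, 7]
r5 m[B→φ0] = [576, 3024, 5184, 5184]
r5 m[B→φ1] = [72, 378, 504, 144]
r5 m[B→φ2] = [648, 4536, 4032, 1296]
r5 m[B→φ4] = [5184, 3888, 4536, 1152]
r5 m[Q→φ1] = [360, 336, 294, 192]
r5 m[Q→φ3] = [4536, 3402, 4032, 4536]
r5 m[G→φ0] = [1, 1, 1, 1]
r5 m[E→φ3] = [45, 42, 24, 21]
r5 m[E→φ5] = [648, 504, 216, 504]
r5 m[E→φ6] = [360, 432, 576, 216]
r5 m[R→φ2] = [1, 1, 1, 1]
r5 m[K→φ1] = [1, 1, 1, 1]
r6 m[φ0→B] = [9, 9, 7, 2]
r6 m[φ0→G] = [36288, 21168, 20736, 27216]
r6 m[φ1→B] = [3240, 3240, 3240, 3024]
r6 m[φ1→Q] = [4536, 3402, 4032, 4536]
r6 m[φ1→K] = [1451520, 635040, 1632960, 1270080]
r6 m[φ2→B] = [8, 6, 9, 8]
r6 m[φ2→R] = [27216, 36288, 32256, 22680]
r6 m[φ3→Q] = [360, 336, 294, 192]
r6 m[φ3→E] = [36288, 28224, 36288, 36288]
r6 m[φ4→B] = [1, 7, 8, 9]
r6 m[φ5→E] = [5, 6, 8, 3]
r6 m[φ6→E] = [9, 7, 3, 7]
r6 m[B→φ0] = [25920, 136080, 233280, 217728]
r6 m[B→φ1] = [72, 378, 504, 144]
r6 m[B→φ2] = [29160, 204120, 181440, 54432]
r6 m[B→φ4] = [233280, 174960, 204120, 48384]
r6 m[Q→φ1] = [360, 336, 294, 192]
r6 m[Q→φ3] = [4536, 3402, 4032, 4536]
r6 m[G→φ0] = [1, 1, 1, 1]
r6 m[E→φ3] = [45, 42, 24, 21]
r6 m[E→φ5] = [326592, 197568, 108864, 254016]
r6 m[E→φ6] = [181440, 169344, 290304, 108864]
r6 m[R→φ2] = [1, 1, 1, 1]
r6 m[K→φ1] = [1, 1, 1, 1]
r7 m[φ0→B] = [9, 9, 7, 2]
r7 m[φ0→G] = [1632960, 952560, 933120, 1224720]
r7 m[φ1→B] = [3240, 3240, 3240, 3024]
r7 m[φ1→Q] = [4536, 3402, 4032, 4536]
r7 m[φ1→K] = [1451520, 635040, 1632960, 1270080]
r7 m[φ2→B] = [8, 6, 9, 8]
r7 m[φ2→R] = [1224720, 1632960, 1451520, 1020600]
r7 m[φ3→Q] = [360, 336, 294, 192]
r7 m[φ3→E] = [36288, 28224, 36288, 36288]
r7 m[φ4→B] = [1, 7, 8, 9]
r7 m[φ5→E] = [5, 6, 8, 3]
r7 m[φ6→E] = [9, 7, 3, 7]
r7 m[B→φ0] = [25920, 136080, 233280, 217728]
r7 m[B→φ1] = [72, 378, 504, 144]
r7 m[B→φ2] = [29160, 204120, 181440, 54432]
r7 m[B→φ4] = [233280, 174960, 204120, 48384]
r7 m[Q→φ1] = [360, 336, 294, 192]
r7 m[Q→φ3] = [4536, 3402, 4032, 4536]
r7 m[G→φ0] = [1, 1, 1, 1]
r7 m[E→φ3] = [45, 42, 24, 21]
r7 m[E→φ5] = [326592, 197568, 108864, 254016]
r7 m[E→φ6] = [181440, 169344, 290304, 108864]
r7 m[R→φ2] = [1, 1, 1, 1]
r7 m[K→φ1] = [1, 1, 1, 1]
r8 m[φ0→B] = [9, 9, 7, 2]
r8 m[φ0→G] = [1632960, 952560, 933120, 1224720]
r8 m[φ1→B] = [3240, 3240, 3240, 3024]
r8 m[φ1→Q] = [4536, 3402, 4032, 4536]
r8 m[φ1→K] = [1451520, 635040, 1632960, 1270080]
r8 m[φ2→B] = [8, 6, 9, 8]
r8 m[φ2→R] = [1224720, 1632960, 1451520, 1020600]
r8 m[φ3→Q] = [360, 336, 294, 192]
r8 m[φ3→E] = [36288, 28224, 36288, 36288]
r8 m[φ4→B] = [1, 7, 8, 9]
r8 m[φ5→E] = [5, 6, 8, 3]
r8 m[φ6→E] = [9, 7, 3, 7]
r8 m[B→φ0] = [25920, 136080, 233280, 217728]
r8 m[B→φ1] = [72, 378, 504, 144]
r8 m[B→φ2] = [29160, 204120, 181440, 54432]
r8 m[B→φ4] = [233280, 174960, 204120, 48384]
r8 m[Q→φ1] = [360, 336, 294, 192]
r8 m[Q→φ3] = [4536, 3402, 4032, 4536]
r8 m[G→φ0] = [1, 1, 1, 1]
r8 m[E→φ3] = [45, 42, 24, 21]
r8 m[E→φ5] = [326592, 197568, 108864, 254016]
r8 m[E→φ6] = [181440, 169344, 290304, 108864]
r8 m[R→φ2] = [1, 1, 1, 1]
r8 m[K→φ1] = [1, 1, 1, 1]
fixed point reached at round 8
b[E] = ⊗ incoming = [1632960, 1185408, 870912, 762048]

b[E] = [1632960, 1185408, 870912, 762048]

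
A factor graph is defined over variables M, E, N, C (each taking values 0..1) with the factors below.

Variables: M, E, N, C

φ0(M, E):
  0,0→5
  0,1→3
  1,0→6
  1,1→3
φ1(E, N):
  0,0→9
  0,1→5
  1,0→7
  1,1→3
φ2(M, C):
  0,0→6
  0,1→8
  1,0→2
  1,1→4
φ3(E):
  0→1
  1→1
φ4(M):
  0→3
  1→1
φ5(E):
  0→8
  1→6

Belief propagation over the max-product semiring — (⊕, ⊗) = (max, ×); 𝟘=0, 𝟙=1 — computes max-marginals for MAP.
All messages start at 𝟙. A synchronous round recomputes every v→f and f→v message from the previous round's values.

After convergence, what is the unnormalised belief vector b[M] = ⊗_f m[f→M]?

b[M] = [8640, 1728]

init: all messages = 𝟙 over 2 values
r1 m[φ0→M] = [5, 6]
r1 m[φ0→E] = [6, 3]
r1 m[φ1→E] = [9, 7]
r1 m[φ1→N] = [9, 5]
r1 m[φ2→M] = [8, 4]
r1 m[φ2→C] = [6, 8]
r1 m[φ3→E] = [1, 1]
r1 m[φ4→M] = [3, 1]
r1 m[φ5→E] = [8, 6]
r1 m[M→φ0] = [1, 1]
r1 m[M→φ2] = [1, 1]
r1 m[M→φ4] = [1, 1]
r1 m[E→φ0] = [1, 1]
r1 m[E→φ1] = [1, 1]
r1 m[E→φ3] = [1, 1]
r1 m[E→φ5] = [1, 1]
r1 m[N→φ1] = [1, 1]
r1 m[C→φ2] = [1, 1]
r2 m[φ0→M] = [5, 6]
r2 m[φ0→E] = [6, 3]
r2 m[φ1→E] = [9, 7]
r2 m[φ1→N] = [9, 5]
r2 m[φ2→M] = [8, 4]
r2 m[φ2→C] = [6, 8]
r2 m[φ3→E] = [1, 1]
r2 m[φ4→M] = [3, 1]
r2 m[φ5→E] = [8, 6]
r2 m[M→φ0] = [24, 4]
r2 m[M→φ2] = [15, 6]
r2 m[M→φ4] = [40, 24]
r2 m[E→φ0] = [72, 42]
r2 m[E→φ1] = [48, 18]
r2 m[E→φ3] = [432, 126]
r2 m[E→φ5] = [54, 21]
r2 m[N→φ1] = [1, 1]
r2 m[C→φ2] = [1, 1]
r3 m[φ0→M] = [360, 432]
r3 m[φ0→E] = [120, 72]
r3 m[φ1→E] = [9, 7]
r3 m[φ1→N] = [432, 240]
r3 m[φ2→M] = [8, 4]
r3 m[φ2→C] = [90, 120]
r3 m[φ3→E] = [1, 1]
r3 m[φ4→M] = [3, 1]
r3 m[φ5→E] = [8, 6]
r3 m[M→φ0] = [24, 4]
r3 m[M→φ2] = [15, 6]
r3 m[M→φ4] = [40, 24]
r3 m[E→φ0] = [72, 42]
r3 m[E→φ1] = [48, 18]
r3 m[E→φ3] = [432, 126]
r3 m[E→φ5] = [54, 21]
r3 m[N→φ1] = [1, 1]
r3 m[C→φ2] = [1, 1]
r4 m[φ0→M] = [360, 432]
r4 m[φ0→E] = [120, 72]
r4 m[φ1→E] = [9, 7]
r4 m[φ1→N] = [432, 240]
r4 m[φ2→M] = [8, 4]
r4 m[φ2→C] = [90, 120]
r4 m[φ3→E] = [1, 1]
r4 m[φ4→M] = [3, 1]
r4 m[φ5→E] = [8, 6]
r4 m[M→φ0] = [24, 4]
r4 m[M→φ2] = [1080, 432]
r4 m[M→φ4] = [2880, 1728]
r4 m[E→φ0] = [72, 42]
r4 m[E→φ1] = [960, 432]
r4 m[E→φ3] = [8640, 3024]
r4 m[E→φ5] = [1080, 504]
r4 m[N→φ1] = [1, 1]
r4 m[C→φ2] = [1, 1]
r5 m[φ0→M] = [360, 432]
r5 m[φ0→E] = [120, 72]
r5 m[φ1→E] = [9, 7]
r5 m[φ1→N] = [8640, 4800]
r5 m[φ2→M] = [8, 4]
r5 m[φ2→C] = [6480, 8640]
r5 m[φ3→E] = [1, 1]
r5 m[φ4→M] = [3, 1]
r5 m[φ5→E] = [8, 6]
r5 m[M→φ0] = [24, 4]
r5 m[M→φ2] = [1080, 432]
r5 m[M→φ4] = [2880, 1728]
r5 m[E→φ0] = [72, 42]
r5 m[E→φ1] = [960, 432]
r5 m[E→φ3] = [8640, 3024]
r5 m[E→φ5] = [1080, 504]
r5 m[N→φ1] = [1, 1]
r5 m[C→φ2] = [1, 1]
r6 m[φ0→M] = [360, 432]
r6 m[φ0→E] = [120, 72]
r6 m[φ1→E] = [9, 7]
r6 m[φ1→N] = [8640, 4800]
r6 m[φ2→M] = [8, 4]
r6 m[φ2→C] = [6480, 8640]
r6 m[φ3→E] = [1, 1]
r6 m[φ4→M] = [3, 1]
r6 m[φ5→E] = [8, 6]
r6 m[M→φ0] = [24, 4]
r6 m[M→φ2] = [1080, 432]
r6 m[M→φ4] = [2880, 1728]
r6 m[E→φ0] = [72, 42]
r6 m[E→φ1] = [960, 432]
r6 m[E→φ3] = [8640, 3024]
r6 m[E→φ5] = [1080, 504]
r6 m[N→φ1] = [1, 1]
r6 m[C→φ2] = [1, 1]
fixed point reached at round 6
b[M] = ⊗ incoming = [8640, 1728]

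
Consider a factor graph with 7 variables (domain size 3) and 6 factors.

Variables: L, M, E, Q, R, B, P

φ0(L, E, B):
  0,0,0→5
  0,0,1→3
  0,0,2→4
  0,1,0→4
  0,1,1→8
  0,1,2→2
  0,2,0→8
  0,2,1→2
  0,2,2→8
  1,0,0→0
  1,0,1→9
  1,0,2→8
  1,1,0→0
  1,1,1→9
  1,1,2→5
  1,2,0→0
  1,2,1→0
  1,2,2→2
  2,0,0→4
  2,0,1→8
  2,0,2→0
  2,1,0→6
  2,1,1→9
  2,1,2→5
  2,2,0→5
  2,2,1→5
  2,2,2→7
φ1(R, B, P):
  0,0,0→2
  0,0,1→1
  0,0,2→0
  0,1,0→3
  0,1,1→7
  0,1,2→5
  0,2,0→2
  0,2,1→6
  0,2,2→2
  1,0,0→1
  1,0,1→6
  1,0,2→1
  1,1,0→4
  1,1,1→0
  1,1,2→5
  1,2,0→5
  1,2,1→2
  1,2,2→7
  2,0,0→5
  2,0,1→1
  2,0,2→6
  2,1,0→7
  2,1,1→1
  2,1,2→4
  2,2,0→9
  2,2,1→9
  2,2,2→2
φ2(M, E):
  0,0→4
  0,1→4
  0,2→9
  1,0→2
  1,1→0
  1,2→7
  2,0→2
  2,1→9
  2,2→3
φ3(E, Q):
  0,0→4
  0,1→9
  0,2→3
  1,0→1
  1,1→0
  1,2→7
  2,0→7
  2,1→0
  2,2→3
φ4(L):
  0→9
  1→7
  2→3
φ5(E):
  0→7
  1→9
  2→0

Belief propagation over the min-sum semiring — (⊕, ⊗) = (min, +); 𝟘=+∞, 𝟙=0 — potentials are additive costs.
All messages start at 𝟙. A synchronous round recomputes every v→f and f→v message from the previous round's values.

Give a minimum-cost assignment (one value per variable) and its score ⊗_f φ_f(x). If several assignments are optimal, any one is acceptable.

init: all messages = 𝟙 over 3 values
r1 m[φ0→L] = [2, 0, 0]
r1 m[φ0→E] = [0, 0, 0]
r1 m[φ0→B] = [0, 0, 0]
r1 m[φ1→R] = [0, 0, 1]
r1 m[φ1→B] = [0, 0, 2]
r1 m[φ1→P] = [1, 0, 0]
r1 m[φ2→M] = [4, 0, 2]
r1 m[φ2→E] = [2, 0, 3]
r1 m[φ3→E] = [3, 0, 0]
r1 m[φ3→Q] = [1, 0, 3]
r1 m[φ4→L] = [9, 7, 3]
r1 m[φ5→E] = [7, 9, 0]
r1 m[L→φ0] = [0, 0, 0]
r1 m[L→φ4] = [0, 0, 0]
r1 m[M→φ2] = [0, 0, 0]
r1 m[E→φ0] = [0, 0, 0]
r1 m[E→φ2] = [0, 0, 0]
r1 m[E→φ3] = [0, 0, 0]
r1 m[E→φ5] = [0, 0, 0]
r1 m[Q→φ3] = [0, 0, 0]
r1 m[R→φ1] = [0, 0, 0]
r1 m[B→φ0] = [0, 0, 0]
r1 m[B→φ1] = [0, 0, 0]
r1 m[P→φ1] = [0, 0, 0]
r2 m[φ0→L] = [2, 0, 0]
r2 m[φ0→E] = [0, 0, 0]
r2 m[φ0→B] = [0, 0, 0]
r2 m[φ1→R] = [0, 0, 1]
r2 m[φ1→B] = [0, 0, 2]
r2 m[φ1→P] = [1, 0, 0]
r2 m[φ2→M] = [4, 0, 2]
r2 m[φ2→E] = [2, 0, 3]
r2 m[φ3→E] = [3, 0, 0]
r2 m[φ3→Q] = [1, 0, 3]
r2 m[φ4→L] = [9, 7, 3]
r2 m[φ5→E] = [7, 9, 0]
r2 m[L→φ0] = [9, 7, 3]
r2 m[L→φ4] = [2, 0, 0]
r2 m[M→φ2] = [0, 0, 0]
r2 m[E→φ0] = [12, 9, 3]
r2 m[E→φ2] = [10, 9, 0]
r2 m[E→φ3] = [9, 9, 3]
r2 m[E→φ5] = [5, 0, 3]
r2 m[Q→φ3] = [0, 0, 0]
r2 m[R→φ1] = [0, 0, 0]
r2 m[B→φ0] = [0, 0, 2]
r2 m[B→φ1] = [0, 0, 0]
r2 m[P→φ1] = [0, 0, 0]
r3 m[φ0→L] = [5, 3, 8]
r3 m[φ0→E] = [5, 7, 7]
r3 m[φ0→B] = [10, 10, 12]
r3 m[φ1→R] = [0, 0, 1]
r3 m[φ1→B] = [0, 0, 2]
r3 m[φ1→P] = [1, 0, 0]
r3 m[φ2→M] = [9, 7, 3]
r3 m[φ2→E] = [2, 0, 3]
r3 m[φ3→E] = [3, 0, 0]
r3 m[φ3→Q] = [10, 3, 6]
r3 m[φ4→L] = [9, 7, 3]
r3 m[φ5→E] = [7, 9, 0]
r3 m[L→φ0] = [9, 7, 3]
r3 m[L→φ4] = [2, 0, 0]
r3 m[M→φ2] = [0, 0, 0]
r3 m[E→φ0] = [12, 9, 3]
r3 m[E→φ2] = [10, 9, 0]
r3 m[E→φ3] = [9, 9, 3]
r3 m[E→φ5] = [5, 0, 3]
r3 m[Q→φ3] = [0, 0, 0]
r3 m[R→φ1] = [0, 0, 0]
r3 m[B→φ0] = [0, 0, 2]
r3 m[B→φ1] = [0, 0, 0]
r3 m[P→φ1] = [0, 0, 0]
r4 m[φ0→L] = [5, 3, 8]
r4 m[φ0→E] = [5, 7, 7]
r4 m[φ0→B] = [10, 10, 12]
r4 m[φ1→R] = [0, 0, 1]
r4 m[φ1→B] = [0, 0, 2]
r4 m[φ1→P] = [1, 0, 0]
r4 m[φ2→M] = [9, 7, 3]
r4 m[φ2→E] = [2, 0, 3]
r4 m[φ3→E] = [3, 0, 0]
r4 m[φ3→Q] = [10, 3, 6]
r4 m[φ4→L] = [9, 7, 3]
r4 m[φ5→E] = [7, 9, 0]
r4 m[L→φ0] = [9, 7, 3]
r4 m[L→φ4] = [5, 3, 8]
r4 m[M→φ2] = [0, 0, 0]
r4 m[E→φ0] = [12, 9, 3]
r4 m[E→φ2] = [15, 16, 7]
r4 m[E→φ3] = [14, 16, 10]
r4 m[E→φ5] = [10, 7, 10]
r4 m[Q→φ3] = [0, 0, 0]
r4 m[R→φ1] = [0, 0, 0]
r4 m[B→φ0] = [0, 0, 2]
r4 m[B→φ1] = [10, 10, 12]
r4 m[P→φ1] = [0, 0, 0]
r5 m[φ0→L] = [5, 3, 8]
r5 m[φ0→E] = [5, 7, 7]
r5 m[φ0→B] = [10, 10, 12]
r5 m[φ1→R] = [10, 10, 11]
r5 m[φ1→B] = [0, 0, 2]
r5 m[φ1→P] = [11, 10, 10]
r5 m[φ2→M] = [16, 14, 10]
r5 m[φ2→E] = [2, 0, 3]
r5 m[φ3→E] = [3, 0, 0]
r5 m[φ3→Q] = [17, 10, 13]
r5 m[φ4→L] = [9, 7, 3]
r5 m[φ5→E] = [7, 9, 0]
r5 m[L→φ0] = [9, 7, 3]
r5 m[L→φ4] = [5, 3, 8]
r5 m[M→φ2] = [0, 0, 0]
r5 m[E→φ0] = [12, 9, 3]
r5 m[E→φ2] = [15, 16, 7]
r5 m[E→φ3] = [14, 16, 10]
r5 m[E→φ5] = [10, 7, 10]
r5 m[Q→φ3] = [0, 0, 0]
r5 m[R→φ1] = [0, 0, 0]
r5 m[B→φ0] = [0, 0, 2]
r5 m[B→φ1] = [10, 10, 12]
r5 m[P→φ1] = [0, 0, 0]
r6 m[φ0→L] = [5, 3, 8]
r6 m[φ0→E] = [5, 7, 7]
r6 m[φ0→B] = [10, 10, 12]
r6 m[φ1→R] = [10, 10, 11]
r6 m[φ1→B] = [0, 0, 2]
r6 m[φ1→P] = [11, 10, 10]
r6 m[φ2→M] = [16, 14, 10]
r6 m[φ2→E] = [2, 0, 3]
r6 m[φ3→E] = [3, 0, 0]
r6 m[φ3→Q] = [17, 10, 13]
r6 m[φ4→L] = [9, 7, 3]
r6 m[φ5→E] = [7, 9, 0]
r6 m[L→φ0] = [9, 7, 3]
r6 m[L→φ4] = [5, 3, 8]
r6 m[M→φ2] = [0, 0, 0]
r6 m[E→φ0] = [12, 9, 3]
r6 m[E→φ2] = [15, 16, 7]
r6 m[E→φ3] = [14, 16, 10]
r6 m[E→φ5] = [10, 7, 10]
r6 m[Q→φ3] = [0, 0, 0]
r6 m[R→φ1] = [0, 0, 0]
r6 m[B→φ0] = [0, 0, 2]
r6 m[B→φ1] = [10, 10, 12]
r6 m[P→φ1] = [0, 0, 0]
fixed point reached at round 6
traceback from L: (L=1, M=2, E=2, Q=1, R=0, B=0, P=2), score=10

assignment: (L=1, M=2, E=2, Q=1, R=0, B=0, P=2); score = 10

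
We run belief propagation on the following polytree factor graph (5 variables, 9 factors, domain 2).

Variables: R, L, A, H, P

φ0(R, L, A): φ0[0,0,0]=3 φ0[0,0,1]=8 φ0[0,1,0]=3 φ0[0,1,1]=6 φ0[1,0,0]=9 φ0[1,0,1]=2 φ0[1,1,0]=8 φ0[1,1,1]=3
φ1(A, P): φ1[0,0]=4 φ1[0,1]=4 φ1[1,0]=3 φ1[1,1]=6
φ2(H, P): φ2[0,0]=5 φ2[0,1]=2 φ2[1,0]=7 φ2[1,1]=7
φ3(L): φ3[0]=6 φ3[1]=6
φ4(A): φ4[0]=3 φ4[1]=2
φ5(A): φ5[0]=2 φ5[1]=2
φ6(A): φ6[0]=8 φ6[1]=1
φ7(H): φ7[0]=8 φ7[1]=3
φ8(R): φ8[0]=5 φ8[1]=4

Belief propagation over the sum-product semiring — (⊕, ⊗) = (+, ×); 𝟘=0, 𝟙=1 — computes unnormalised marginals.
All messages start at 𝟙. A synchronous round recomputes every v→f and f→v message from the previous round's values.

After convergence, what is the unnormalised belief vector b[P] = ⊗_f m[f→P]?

b[P] = [7281936, 4656672]

init: all messages = 𝟙 over 2 values
r1 m[φ0→R] = [20, 22]
r1 m[φ0→L] = [22, 20]
r1 m[φ0→A] = [23, 19]
r1 m[φ1→A] = [8, 9]
r1 m[φ1→P] = [7, 10]
r1 m[φ2→H] = [7, 14]
r1 m[φ2→P] = [12, 9]
r1 m[φ3→L] = [6, 6]
r1 m[φ4→A] = [3, 2]
r1 m[φ5→A] = [2, 2]
r1 m[φ6→A] = [8, 1]
r1 m[φ7→H] = [8, 3]
r1 m[φ8→R] = [5, 4]
r1 m[R→φ0] = [1, 1]
r1 m[R→φ8] = [1, 1]
r1 m[L→φ0] = [1, 1]
r1 m[L→φ3] = [1, 1]
r1 m[A→φ0] = [1, 1]
r1 m[A→φ1] = [1, 1]
r1 m[A→φ4] = [1, 1]
r1 m[A→φ5] = [1, 1]
r1 m[A→φ6] = [1, 1]
r1 m[H→φ2] = [1, 1]
r1 m[H→φ7] = [1, 1]
r1 m[P→φ1] = [1, 1]
r1 m[P→φ2] = [1, 1]
r2 m[φ0→R] = [20, 22]
r2 m[φ0→L] = [22, 20]
r2 m[φ0→A] = [23, 19]
r2 m[φ1→A] = [8, 9]
r2 m[φ1→P] = [7, 10]
r2 m[φ2→H] = [7, 14]
r2 m[φ2→P] = [12, 9]
r2 m[φ3→L] = [6, 6]
r2 m[φ4→A] = [3, 2]
r2 m[φ5→A] = [2, 2]
r2 m[φ6→A] = [8, 1]
r2 m[φ7→H] = [8, 3]
r2 m[φ8→R] = [5, 4]
r2 m[R→φ0] = [5, 4]
r2 m[R→φ8] = [20, 22]
r2 m[L→φ0] = [6, 6]
r2 m[L→φ3] = [22, 20]
r2 m[A→φ0] = [384, 36]
r2 m[A→φ1] = [1104, 76]
r2 m[A→φ4] = [2944, 342]
r2 m[A→φ5] = [4416, 342]
r2 m[A→φ6] = [1104, 684]
r2 m[H→φ2] = [8, 3]
r2 m[H→φ7] = [7, 14]
r2 m[P→φ1] = [12, 9]
r2 m[P→φ2] = [7, 10]
r3 m[φ0→R] = [16848, 40248]
r3 m[φ0→L] = [21312, 19560]
r3 m[φ0→A] = [588, 540]
r3 m[φ1→A] = [84, 90]
r3 m[φ1→P] = [4644, 4872]
r3 m[φ2→H] = [55, 119]
r3 m[φ2→P] = [61, 37]
r3 m[φ3→L] = [6, 6]
r3 m[φ4→A] = [3, 2]
r3 m[φ5→A] = [2, 2]
r3 m[φ6→A] = [8, 1]
r3 m[φ7→H] = [8, 3]
r3 m[φ8→R] = [5, 4]
r3 m[R→φ0] = [5, 4]
r3 m[R→φ8] = [20, 22]
r3 m[L→φ0] = [6, 6]
r3 m[L→φ3] = [22, 20]
r3 m[A→φ0] = [384, 36]
r3 m[A→φ1] = [1104, 76]
r3 m[A→φ4] = [2944, 342]
r3 m[A→φ5] = [4416, 342]
r3 m[A→φ6] = [1104, 684]
r3 m[H→φ2] = [8, 3]
r3 m[H→φ7] = [7, 14]
r3 m[P→φ1] = [12, 9]
r3 m[P→φ2] = [7, 10]
r4 m[φ0→R] = [16848, 40248]
r4 m[φ0→L] = [21312, 19560]
r4 m[φ0→A] = [588, 540]
r4 m[φ1→A] = [84, 90]
r4 m[φ1→P] = [4644, 4872]
r4 m[φ2→H] = [55, 119]
r4 m[φ2→P] = [61, 37]
r4 m[φ3→L] = [6, 6]
r4 m[φ4→A] = [3, 2]
r4 m[φ5→A] = [2, 2]
r4 m[φ6→A] = [8, 1]
r4 m[φ7→H] = [8, 3]
r4 m[φ8→R] = [5, 4]
r4 m[R→φ0] = [5, 4]
r4 m[R→φ8] = [16848, 40248]
r4 m[L→φ0] = [6, 6]
r4 m[L→φ3] = [21312, 19560]
r4 m[A→φ0] = [4032, 360]
r4 m[A→φ1] = [28224, 2160]
r4 m[A→φ4] = [790272, 97200]
r4 m[A→φ5] = [1185408, 97200]
r4 m[A→φ6] = [296352, 194400]
r4 m[H→φ2] = [8, 3]
r4 m[H→φ7] = [55, 119]
r4 m[P→φ1] = [61, 37]
r4 m[P→φ2] = [4644, 4872]
r5 m[φ0→R] = [175392, 422064]
r5 m[φ0→L] = [222912, 204624]
r5 m[φ0→A] = [588, 540]
r5 m[φ1→A] = [392, 405]
r5 m[φ1→P] = [119376, 125856]
r5 m[φ2→H] = [32964, 66612]
r5 m[φ2→P] = [61, 37]
r5 m[φ3→L] = [6, 6]
r5 m[φ4→A] = [3, 2]
r5 m[φ5→A] = [2, 2]
r5 m[φ6→A] = [8, 1]
r5 m[φ7→H] = [8, 3]
r5 m[φ8→R] = [5, 4]
r5 m[R→φ0] = [5, 4]
r5 m[R→φ8] = [16848, 40248]
r5 m[L→φ0] = [6, 6]
r5 m[L→φ3] = [21312, 19560]
r5 m[A→φ0] = [4032, 360]
r5 m[A→φ1] = [28224, 2160]
r5 m[A→φ4] = [790272, 97200]
r5 m[A→φ5] = [1185408, 97200]
r5 m[A→φ6] = [296352, 194400]
r5 m[H→φ2] = [8, 3]
r5 m[H→φ7] = [55, 119]
r5 m[P→φ1] = [61, 37]
r5 m[P→φ2] = [4644, 4872]
r6 m[φ0→R] = [175392, 422064]
r6 m[φ0→L] = [222912, 204624]
r6 m[φ0→A] = [588, 540]
r6 m[φ1→A] = [392, 405]
r6 m[φ1→P] = [119376, 125856]
r6 m[φ2→H] = [32964, 66612]
r6 m[φ2→P] = [61, 37]
r6 m[φ3→L] = [6, 6]
r6 m[φ4→A] = [3, 2]
r6 m[φ5→A] = [2, 2]
r6 m[φ6→A] = [8, 1]
r6 m[φ7→H] = [8, 3]
r6 m[φ8→R] = [5, 4]
r6 m[R→φ0] = [5, 4]
r6 m[R→φ8] = [175392, 422064]
r6 m[L→φ0] = [6, 6]
r6 m[L→φ3] = [222912, 204624]
r6 m[A→φ0] = [18816, 1620]
r6 m[A→φ1] = [28224, 2160]
r6 m[A→φ4] = [3687936, 437400]
r6 m[A→φ5] = [5531904, 437400]
r6 m[A→φ6] = [1382976, 874800]
r6 m[H→φ2] = [8, 3]
r6 m[H→φ7] = [32964, 66612]
r6 m[P→φ1] = [61, 37]
r6 m[P→φ2] = [119376, 125856]
r7 m[φ0→R] = [813456, 1967832]
r7 m[φ0→L] = [1037376, 952392]
r7 m[φ0→A] = [588, 540]
r7 m[φ1→A] = [392, 405]
r7 m[φ1→P] = [119376, 125856]
r7 m[φ2→H] = [848592, 1716624]
r7 m[φ2→P] = [61, 37]
r7 m[φ3→L] = [6, 6]
r7 m[φ4→A] = [3, 2]
r7 m[φ5→A] = [2, 2]
r7 m[φ6→A] = [8, 1]
r7 m[φ7→H] = [8, 3]
r7 m[φ8→R] = [5, 4]
r7 m[R→φ0] = [5, 4]
r7 m[R→φ8] = [175392, 422064]
r7 m[L→φ0] = [6, 6]
r7 m[L→φ3] = [222912, 204624]
r7 m[A→φ0] = [18816, 1620]
r7 m[A→φ1] = [28224, 2160]
r7 m[A→φ4] = [3687936, 437400]
r7 m[A→φ5] = [5531904, 437400]
r7 m[A→φ6] = [1382976, 874800]
r7 m[H→φ2] = [8, 3]
r7 m[H→φ7] = [32964, 66612]
r7 m[P→φ1] = [61, 37]
r7 m[P→φ2] = [119376, 125856]
r8 m[φ0→R] = [813456, 1967832]
r8 m[φ0→L] = [1037376, 952392]
r8 m[φ0→A] = [588, 540]
r8 m[φ1→A] = [392, 405]
r8 m[φ1→P] = [119376, 125856]
r8 m[φ2→H] = [848592, 1716624]
r8 m[φ2→P] = [61, 37]
r8 m[φ3→L] = [6, 6]
r8 m[φ4→A] = [3, 2]
r8 m[φ5→A] = [2, 2]
r8 m[φ6→A] = [8, 1]
r8 m[φ7→H] = [8, 3]
r8 m[φ8→R] = [5, 4]
r8 m[R→φ0] = [5, 4]
r8 m[R→φ8] = [813456, 1967832]
r8 m[L→φ0] = [6, 6]
r8 m[L→φ3] = [1037376, 952392]
r8 m[A→φ0] = [18816, 1620]
r8 m[A→φ1] = [28224, 2160]
r8 m[A→φ4] = [3687936, 437400]
r8 m[A→φ5] = [5531904, 437400]
r8 m[A→φ6] = [1382976, 874800]
r8 m[H→φ2] = [8, 3]
r8 m[H→φ7] = [848592, 1716624]
r8 m[P→φ1] = [61, 37]
r8 m[P→φ2] = [119376, 125856]
r9 m[φ0→R] = [813456, 1967832]
r9 m[φ0→L] = [1037376, 952392]
r9 m[φ0→A] = [588, 540]
r9 m[φ1→A] = [392, 405]
r9 m[φ1→P] = [119376, 125856]
r9 m[φ2→H] = [848592, 1716624]
r9 m[φ2→P] = [61, 37]
r9 m[φ3→L] = [6, 6]
r9 m[φ4→A] = [3, 2]
r9 m[φ5→A] = [2, 2]
r9 m[φ6→A] = [8, 1]
r9 m[φ7→H] = [8, 3]
r9 m[φ8→R] = [5, 4]
r9 m[R→φ0] = [5, 4]
r9 m[R→φ8] = [813456, 1967832]
r9 m[L→φ0] = [6, 6]
r9 m[L→φ3] = [1037376, 952392]
r9 m[A→φ0] = [18816, 1620]
r9 m[A→φ1] = [28224, 2160]
r9 m[A→φ4] = [3687936, 437400]
r9 m[A→φ5] = [5531904, 437400]
r9 m[A→φ6] = [1382976, 874800]
r9 m[H→φ2] = [8, 3]
r9 m[H→φ7] = [848592, 1716624]
r9 m[P→φ1] = [61, 37]
r9 m[P→φ2] = [119376, 125856]
fixed point reached at round 9
b[P] = ⊗ incoming = [7281936, 4656672]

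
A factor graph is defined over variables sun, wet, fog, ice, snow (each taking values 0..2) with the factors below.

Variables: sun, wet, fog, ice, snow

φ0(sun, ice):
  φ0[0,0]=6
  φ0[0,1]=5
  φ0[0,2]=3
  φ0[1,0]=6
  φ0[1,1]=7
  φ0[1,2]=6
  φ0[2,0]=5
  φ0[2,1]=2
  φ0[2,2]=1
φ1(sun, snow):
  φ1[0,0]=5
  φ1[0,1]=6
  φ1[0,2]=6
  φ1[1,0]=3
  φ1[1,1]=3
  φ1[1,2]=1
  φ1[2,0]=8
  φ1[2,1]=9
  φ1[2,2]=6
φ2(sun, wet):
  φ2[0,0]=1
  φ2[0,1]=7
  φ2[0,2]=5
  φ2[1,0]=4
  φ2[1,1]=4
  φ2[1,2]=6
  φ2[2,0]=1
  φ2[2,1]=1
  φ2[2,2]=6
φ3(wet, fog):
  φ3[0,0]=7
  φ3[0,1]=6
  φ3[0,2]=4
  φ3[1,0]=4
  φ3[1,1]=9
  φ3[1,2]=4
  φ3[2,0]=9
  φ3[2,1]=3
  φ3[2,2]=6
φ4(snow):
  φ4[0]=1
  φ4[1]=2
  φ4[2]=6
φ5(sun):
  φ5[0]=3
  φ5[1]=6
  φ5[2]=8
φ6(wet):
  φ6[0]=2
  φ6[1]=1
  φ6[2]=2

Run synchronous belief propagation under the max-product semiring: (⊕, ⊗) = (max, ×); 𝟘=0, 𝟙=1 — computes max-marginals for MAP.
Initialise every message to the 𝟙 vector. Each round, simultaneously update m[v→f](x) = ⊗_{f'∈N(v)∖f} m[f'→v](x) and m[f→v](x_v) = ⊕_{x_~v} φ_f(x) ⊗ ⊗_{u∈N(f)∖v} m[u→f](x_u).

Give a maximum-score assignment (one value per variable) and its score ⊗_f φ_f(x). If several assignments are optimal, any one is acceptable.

init: all messages = 𝟙 over 3 values
r1 m[φ0→sun] = [6, 7, 5]
r1 m[φ0→ice] = [6, 7, 6]
r1 m[φ1→sun] = [6, 3, 9]
r1 m[φ1→snow] = [8, 9, 6]
r1 m[φ2→sun] = [7, 6, 6]
r1 m[φ2→wet] = [4, 7, 6]
r1 m[φ3→wet] = [7, 9, 9]
r1 m[φ3→fog] = [9, 9, 6]
r1 m[φ4→snow] = [1, 2, 6]
r1 m[φ5→sun] = [3, 6, 8]
r1 m[φ6→wet] = [2, 1, 2]
r1 m[sun→φ0] = [1, 1, 1]
r1 m[sun→φ1] = [1, 1, 1]
r1 m[sun→φ2] = [1, 1, 1]
r1 m[sun→φ5] = [1, 1, 1]
r1 m[wet→φ2] = [1, 1, 1]
r1 m[wet→φ3] = [1, 1, 1]
r1 m[wet→φ6] = [1, 1, 1]
r1 m[fog→φ3] = [1, 1, 1]
r1 m[ice→φ0] = [1, 1, 1]
r1 m[snow→φ1] = [1, 1, 1]
r1 m[snow→φ4] = [1, 1, 1]
r2 m[φ0→sun] = [6, 7, 5]
r2 m[φ0→ice] = [6, 7, 6]
r2 m[φ1→sun] = [6, 3, 9]
r2 m[φ1→snow] = [8, 9, 6]
r2 m[φ2→sun] = [7, 6, 6]
r2 m[φ2→wet] = [4, 7, 6]
r2 m[φ3→wet] = [7, 9, 9]
r2 m[φ3→fog] = [9, 9, 6]
r2 m[φ4→snow] = [1, 2, 6]
r2 m[φ5→sun] = [3, 6, 8]
r2 m[φ6→wet] = [2, 1, 2]
r2 m[sun→φ0] = [126, 108, 432]
r2 m[sun→φ1] = [126, 252, 240]
r2 m[sun→φ2] = [108, 126, 360]
r2 m[sun→φ5] = [252, 126, 270]
r2 m[wet→φ2] = [14, 9, 18]
r2 m[wet→φ3] = [8, 7, 12]
r2 m[wet→φ6] = [28, 63, 54]
r2 m[fog→φ3] = [1, 1, 1]
r2 m[ice→φ0] = [1, 1, 1]
r2 m[snow→φ1] = [1, 2, 6]
r2 m[snow→φ4] = [8, 9, 6]
r3 m[φ0→sun] = [6, 7, 5]
r3 m[φ0→ice] = [2160, 864, 648]
r3 m[φ1→sun] = [36, 6, 36]
r3 m[φ1→snow] = [1920, 2160, 1440]
r3 m[φ2→sun] = [90, 108, 108]
r3 m[φ2→wet] = [504, 756, 2160]
r3 m[φ3→wet] = [7, 9, 9]
r3 m[φ3→fog] = [108, 63, 72]
r3 m[φ4→snow] = [1, 2, 6]
r3 m[φ5→sun] = [3, 6, 8]
r3 m[φ6→wet] = [2, 1, 2]
r3 m[sun→φ0] = [126, 108, 432]
r3 m[sun→φ1] = [126, 252, 240]
r3 m[sun→φ2] = [108, 126, 360]
r3 m[sun→φ5] = [252, 126, 270]
r3 m[wet→φ2] = [14, 9, 18]
r3 m[wet→φ3] = [8, 7, 12]
r3 m[wet→φ6] = [28, 63, 54]
r3 m[fog→φ3] = [1, 1, 1]
r3 m[ice→φ0] = [1, 1, 1]
r3 m[snow→φ1] = [1, 2, 6]
r3 m[snow→φ4] = [8, 9, 6]
r4 m[φ0→sun] = [6, 7, 5]
r4 m[φ0→ice] = [2160, 864, 648]
r4 m[φ1→sun] = [36, 6, 36]
r4 m[φ1→snow] = [1920, 2160, 1440]
r4 m[φ2→sun] = [90, 108, 108]
r4 m[φ2→wet] = [504, 756, 2160]
r4 m[φ3→wet] = [7, 9, 9]
r4 m[φ3→fog] = [108, 63, 72]
r4 m[φ4→snow] = [1, 2, 6]
r4 m[φ5→sun] = [3, 6, 8]
r4 m[φ6→wet] = [2, 1, 2]
r4 m[sun→φ0] = [9720, 3888, 31104]
r4 m[sun→φ1] = [1620, 4536, 4320]
r4 m[sun→φ2] = [648, 252, 1440]
r4 m[sun→φ5] = [19440, 4536, 19440]
r4 m[wet→φ2] = [14, 9, 18]
r4 m[wet→φ3] = [1008, 756, 4320]
r4 m[wet→φ6] = [3528, 6804, 19440]
r4 m[fog→φ3] = [1, 1, 1]
r4 m[ice→φ0] = [1, 1, 1]
r4 m[snow→φ1] = [1, 2, 6]
r4 m[snow→φ4] = [1920, 2160, 1440]
r5 m[φ0→sun] = [6, 7, 5]
r5 m[φ0→ice] = [155520, 62208, 31104]
r5 m[φ1→sun] = [36, 6, 36]
r5 m[φ1→snow] = [34560, 38880, 25920]
r5 m[φ2→sun] = [90, 108, 108]
r5 m[φ2→wet] = [1440, 4536, 8640]
r5 m[φ3→wet] = [7, 9, 9]
r5 m[φ3→fog] = [38880, 12960, 25920]
r5 m[φ4→snow] = [1, 2, 6]
r5 m[φ5→sun] = [3, 6, 8]
r5 m[φ6→wet] = [2, 1, 2]
r5 m[sun→φ0] = [9720, 3888, 31104]
r5 m[sun→φ1] = [1620, 4536, 4320]
r5 m[sun→φ2] = [648, 252, 1440]
r5 m[sun→φ5] = [19440, 4536, 19440]
r5 m[wet→φ2] = [14, 9, 18]
r5 m[wet→φ3] = [1008, 756, 4320]
r5 m[wet→φ6] = [3528, 6804, 19440]
r5 m[fog→φ3] = [1, 1, 1]
r5 m[ice→φ0] = [1, 1, 1]
r5 m[snow→φ1] = [1, 2, 6]
r5 m[snow→φ4] = [1920, 2160, 1440]
r6 m[φ0→sun] = [6, 7, 5]
r6 m[φ0→ice] = [155520, 62208, 31104]
r6 m[φ1→sun] = [36, 6, 36]
r6 m[φ1→snow] = [34560, 38880, 25920]
r6 m[φ2→sun] = [90, 108, 108]
r6 m[φ2→wet] = [1440, 4536, 8640]
r6 m[φ3→wet] = [7, 9, 9]
r6 m[φ3→fog] = [38880, 12960, 25920]
r6 m[φ4→snow] = [1, 2, 6]
r6 m[φ5→sun] = [3, 6, 8]
r6 m[φ6→wet] = [2, 1, 2]
r6 m[sun→φ0] = [9720, 3888, 31104]
r6 m[sun→φ1] = [1620, 4536, 4320]
r6 m[sun→φ2] = [648, 252, 1440]
r6 m[sun→φ5] = [19440, 4536, 19440]
r6 m[wet→φ2] = [14, 9, 18]
r6 m[wet→φ3] = [2880, 4536, 17280]
r6 m[wet→φ6] = [10080, 40824, 77760]
r6 m[fog→φ3] = [1, 1, 1]
r6 m[ice→φ0] = [1, 1, 1]
r6 m[snow→φ1] = [1, 2, 6]
r6 m[snow→φ4] = [34560, 38880, 25920]
r7 m[φ0→sun] = [6, 7, 5]
r7 m[φ0→ice] = [155520, 62208, 31104]
r7 m[φ1→sun] = [36, 6, 36]
r7 m[φ1→snow] = [34560, 38880, 25920]
r7 m[φ2→sun] = [90, 108, 108]
r7 m[φ2→wet] = [1440, 4536, 8640]
r7 m[φ3→wet] = [7, 9, 9]
r7 m[φ3→fog] = [155520, 51840, 103680]
r7 m[φ4→snow] = [1, 2, 6]
r7 m[φ5→sun] = [3, 6, 8]
r7 m[φ6→wet] = [2, 1, 2]
r7 m[sun→φ0] = [9720, 3888, 31104]
r7 m[sun→φ1] = [1620, 4536, 4320]
r7 m[sun→φ2] = [648, 252, 1440]
r7 m[sun→φ5] = [19440, 4536, 19440]
r7 m[wet→φ2] = [14, 9, 18]
r7 m[wet→φ3] = [2880, 4536, 17280]
r7 m[wet→φ6] = [10080, 40824, 77760]
r7 m[fog→φ3] = [1, 1, 1]
r7 m[ice→φ0] = [1, 1, 1]
r7 m[snow→φ1] = [1, 2, 6]
r7 m[snow→φ4] = [34560, 38880, 25920]
r8 m[φ0→sun] = [6, 7, 5]
r8 m[φ0→ice] = [155520, 62208, 31104]
r8 m[φ1→sun] = [36, 6, 36]
r8 m[φ1→snow] = [34560, 38880, 25920]
r8 m[φ2→sun] = [90, 108, 108]
r8 m[φ2→wet] = [1440, 4536, 8640]
r8 m[φ3→wet] = [7, 9, 9]
r8 m[φ3→fog] = [155520, 51840, 103680]
r8 m[φ4→snow] = [1, 2, 6]
r8 m[φ5→sun] = [3, 6, 8]
r8 m[φ6→wet] = [2, 1, 2]
r8 m[sun→φ0] = [9720, 3888, 31104]
r8 m[sun→φ1] = [1620, 4536, 4320]
r8 m[sun→φ2] = [648, 252, 1440]
r8 m[sun→φ5] = [19440, 4536, 19440]
r8 m[wet→φ2] = [14, 9, 18]
r8 m[wet→φ3] = [2880, 4536, 17280]
r8 m[wet→φ6] = [10080, 40824, 77760]
r8 m[fog→φ3] = [1, 1, 1]
r8 m[ice→φ0] = [1, 1, 1]
r8 m[snow→φ1] = [1, 2, 6]
r8 m[snow→φ4] = [34560, 38880, 25920]
fixed point reached at round 8
traceback from sun: (sun=2, wet=2, fog=0, ice=0, snow=2), score=155520

assignment: (sun=2, wet=2, fog=0, ice=0, snow=2); score = 155520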